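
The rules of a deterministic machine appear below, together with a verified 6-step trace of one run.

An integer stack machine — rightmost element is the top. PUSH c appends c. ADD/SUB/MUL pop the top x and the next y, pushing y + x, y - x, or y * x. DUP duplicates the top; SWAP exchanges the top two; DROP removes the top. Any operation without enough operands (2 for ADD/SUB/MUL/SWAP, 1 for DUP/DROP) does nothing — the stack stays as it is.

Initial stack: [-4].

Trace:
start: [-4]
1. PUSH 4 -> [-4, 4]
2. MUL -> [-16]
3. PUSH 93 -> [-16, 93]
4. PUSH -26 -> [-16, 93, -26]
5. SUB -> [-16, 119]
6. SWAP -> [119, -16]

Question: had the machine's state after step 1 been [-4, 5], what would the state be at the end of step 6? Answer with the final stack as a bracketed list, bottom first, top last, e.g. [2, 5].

[119, -20]

state after step 1 := [-4, 5]
2. MUL -> [-20]
3. PUSH 93 -> [-20, 93]
4. PUSH -26 -> [-20, 93, -26]
5. SUB -> [-20, 119]
6. SWAP -> [119, -20]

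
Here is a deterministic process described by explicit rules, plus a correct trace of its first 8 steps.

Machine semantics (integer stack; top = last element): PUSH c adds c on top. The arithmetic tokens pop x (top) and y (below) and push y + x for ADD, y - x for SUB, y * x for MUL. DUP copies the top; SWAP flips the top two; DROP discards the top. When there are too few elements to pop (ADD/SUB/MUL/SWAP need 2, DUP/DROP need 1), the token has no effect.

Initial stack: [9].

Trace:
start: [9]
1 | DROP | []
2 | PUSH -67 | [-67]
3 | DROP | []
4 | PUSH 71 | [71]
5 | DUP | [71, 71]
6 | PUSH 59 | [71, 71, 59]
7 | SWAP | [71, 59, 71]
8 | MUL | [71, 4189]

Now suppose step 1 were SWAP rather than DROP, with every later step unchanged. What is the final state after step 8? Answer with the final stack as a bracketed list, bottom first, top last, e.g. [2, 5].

(re-executing from step 1 with the substitution; state before step 1: [9])
1 | SWAP | [9]
2 | PUSH -67 | [9, -67]
3 | DROP | [9]
4 | PUSH 71 | [9, 71]
5 | DUP | [9, 71, 71]
6 | PUSH 59 | [9, 71, 71, 59]
7 | SWAP | [9, 71, 59, 71]
8 | MUL | [9, 71, 4189]

[9, 71, 4189]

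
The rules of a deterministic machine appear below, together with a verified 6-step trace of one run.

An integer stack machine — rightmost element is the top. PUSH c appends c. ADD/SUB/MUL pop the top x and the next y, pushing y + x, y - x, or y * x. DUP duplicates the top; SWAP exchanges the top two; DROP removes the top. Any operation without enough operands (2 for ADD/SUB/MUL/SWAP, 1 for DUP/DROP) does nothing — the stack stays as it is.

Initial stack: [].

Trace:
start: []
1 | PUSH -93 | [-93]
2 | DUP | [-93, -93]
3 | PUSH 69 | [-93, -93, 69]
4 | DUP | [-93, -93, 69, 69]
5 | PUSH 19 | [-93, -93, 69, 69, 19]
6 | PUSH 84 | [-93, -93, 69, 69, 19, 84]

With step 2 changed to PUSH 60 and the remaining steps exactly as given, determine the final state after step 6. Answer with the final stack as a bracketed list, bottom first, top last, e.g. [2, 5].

(re-executing from step 2 with the substitution; state before step 2: [-93])
2 | PUSH 60 | [-93, 60]
3 | PUSH 69 | [-93, 60, 69]
4 | DUP | [-93, 60, 69, 69]
5 | PUSH 19 | [-93, 60, 69, 69, 19]
6 | PUSH 84 | [-93, 60, 69, 69, 19, 84]

[-93, 60, 69, 69, 19, 84]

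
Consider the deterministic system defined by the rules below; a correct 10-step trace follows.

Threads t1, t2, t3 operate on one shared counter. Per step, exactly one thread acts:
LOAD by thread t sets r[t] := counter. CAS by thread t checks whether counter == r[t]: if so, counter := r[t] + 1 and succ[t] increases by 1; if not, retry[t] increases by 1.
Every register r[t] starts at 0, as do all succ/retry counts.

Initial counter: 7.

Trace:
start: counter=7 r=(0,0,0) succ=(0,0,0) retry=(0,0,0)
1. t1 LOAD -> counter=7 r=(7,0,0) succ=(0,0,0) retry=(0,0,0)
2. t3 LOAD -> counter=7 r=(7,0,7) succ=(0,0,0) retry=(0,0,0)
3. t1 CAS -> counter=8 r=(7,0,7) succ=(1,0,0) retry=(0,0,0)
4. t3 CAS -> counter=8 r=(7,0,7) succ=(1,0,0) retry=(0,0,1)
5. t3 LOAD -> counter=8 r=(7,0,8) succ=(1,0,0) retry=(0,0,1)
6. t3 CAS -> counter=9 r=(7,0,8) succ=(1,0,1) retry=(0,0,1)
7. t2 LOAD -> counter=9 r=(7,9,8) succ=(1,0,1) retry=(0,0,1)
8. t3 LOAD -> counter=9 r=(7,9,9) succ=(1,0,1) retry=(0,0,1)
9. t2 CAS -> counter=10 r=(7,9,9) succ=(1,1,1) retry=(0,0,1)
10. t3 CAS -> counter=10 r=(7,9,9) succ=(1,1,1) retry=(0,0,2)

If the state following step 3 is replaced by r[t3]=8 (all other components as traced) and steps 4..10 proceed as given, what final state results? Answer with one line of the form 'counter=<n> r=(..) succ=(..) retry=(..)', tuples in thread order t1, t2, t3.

counter=11 r=(7,10,10) succ=(1,1,2) retry=(0,0,1)

state after step 3 := counter=8 r=(7,0,8) succ=(1,0,0) retry=(0,0,0)
4. t3 CAS -> counter=9 r=(7,0,8) succ=(1,0,1) retry=(0,0,0)
5. t3 LOAD -> counter=9 r=(7,0,9) succ=(1,0,1) retry=(0,0,0)
6. t3 CAS -> counter=10 r=(7,0,9) succ=(1,0,2) retry=(0,0,0)
7. t2 LOAD -> counter=10 r=(7,10,9) succ=(1,0,2) retry=(0,0,0)
8. t3 LOAD -> counter=10 r=(7,10,10) succ=(1,0,2) retry=(0,0,0)
9. t2 CAS -> counter=11 r=(7,10,10) succ=(1,1,2) retry=(0,0,0)
10. t3 CAS -> counter=11 r=(7,10,10) succ=(1,1,2) retry=(0,0,1)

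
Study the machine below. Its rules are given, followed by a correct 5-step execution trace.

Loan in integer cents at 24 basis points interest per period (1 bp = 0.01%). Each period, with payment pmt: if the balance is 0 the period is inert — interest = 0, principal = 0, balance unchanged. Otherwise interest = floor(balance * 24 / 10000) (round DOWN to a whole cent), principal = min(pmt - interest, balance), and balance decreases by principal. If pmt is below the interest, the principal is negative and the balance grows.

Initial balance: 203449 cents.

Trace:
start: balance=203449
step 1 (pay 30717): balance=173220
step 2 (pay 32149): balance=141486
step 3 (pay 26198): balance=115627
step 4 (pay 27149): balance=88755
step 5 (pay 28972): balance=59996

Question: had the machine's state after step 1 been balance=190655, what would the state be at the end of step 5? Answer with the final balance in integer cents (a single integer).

state after step 1 := balance=190655
step 2 (pay 32149): balance=158963
step 3 (pay 26198): balance=133146
step 4 (pay 27149): balance=106316
step 5 (pay 28972): balance=77599

77599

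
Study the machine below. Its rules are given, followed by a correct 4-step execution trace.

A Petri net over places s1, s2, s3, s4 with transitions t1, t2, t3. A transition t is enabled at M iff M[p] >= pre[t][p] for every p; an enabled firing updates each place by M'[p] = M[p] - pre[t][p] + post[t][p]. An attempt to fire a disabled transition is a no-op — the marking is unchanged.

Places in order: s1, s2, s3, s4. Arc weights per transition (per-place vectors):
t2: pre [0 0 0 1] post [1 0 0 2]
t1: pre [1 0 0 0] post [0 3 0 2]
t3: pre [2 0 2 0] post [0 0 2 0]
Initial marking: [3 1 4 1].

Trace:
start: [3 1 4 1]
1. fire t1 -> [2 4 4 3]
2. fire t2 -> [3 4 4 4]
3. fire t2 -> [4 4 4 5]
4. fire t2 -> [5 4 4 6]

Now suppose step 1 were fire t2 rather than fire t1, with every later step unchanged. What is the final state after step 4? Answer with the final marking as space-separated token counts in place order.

(re-executing from step 1 with the substitution; state before step 1: [3 1 4 1])
1. fire t2 -> [4 1 4 2]
2. fire t2 -> [5 1 4 3]
3. fire t2 -> [6 1 4 4]
4. fire t2 -> [7 1 4 5]

7 1 4 5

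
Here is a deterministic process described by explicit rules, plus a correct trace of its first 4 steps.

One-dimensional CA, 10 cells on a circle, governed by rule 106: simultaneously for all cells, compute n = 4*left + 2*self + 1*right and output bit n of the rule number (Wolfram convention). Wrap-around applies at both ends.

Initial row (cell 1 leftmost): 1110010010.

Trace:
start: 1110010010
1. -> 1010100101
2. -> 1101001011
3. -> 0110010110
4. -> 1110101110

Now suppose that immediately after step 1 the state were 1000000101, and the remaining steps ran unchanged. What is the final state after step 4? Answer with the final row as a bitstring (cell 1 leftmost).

state after step 1 := 1000000101
2. -> 1000001011
3. -> 1000010110
4. -> 0000101111

0000101111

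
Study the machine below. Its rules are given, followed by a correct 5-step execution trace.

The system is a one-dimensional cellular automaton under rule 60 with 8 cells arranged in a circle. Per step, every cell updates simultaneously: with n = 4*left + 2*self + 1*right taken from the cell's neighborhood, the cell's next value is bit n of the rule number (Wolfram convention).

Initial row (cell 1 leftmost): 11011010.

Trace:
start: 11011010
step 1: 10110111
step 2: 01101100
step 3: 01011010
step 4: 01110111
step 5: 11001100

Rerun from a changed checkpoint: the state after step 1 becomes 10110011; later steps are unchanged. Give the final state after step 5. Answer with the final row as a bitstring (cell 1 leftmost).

10001000

state after step 1 := 10110011
step 2: 01101010
step 3: 01011111
step 4: 11110000
step 5: 10001000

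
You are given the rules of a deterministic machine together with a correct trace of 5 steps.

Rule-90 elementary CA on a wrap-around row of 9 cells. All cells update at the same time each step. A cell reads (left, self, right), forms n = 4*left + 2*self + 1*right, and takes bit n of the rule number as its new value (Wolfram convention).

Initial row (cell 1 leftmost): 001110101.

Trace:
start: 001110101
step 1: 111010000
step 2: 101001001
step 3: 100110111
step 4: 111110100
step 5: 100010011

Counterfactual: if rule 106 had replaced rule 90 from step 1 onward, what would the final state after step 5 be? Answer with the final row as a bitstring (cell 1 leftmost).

100010110

(re-executing steps 1..5 under rule 106; state before step 1: 001110101)
step 1: 011011010
step 2: 111111100
step 3: 100000101
step 4: 100001011
step 5: 100010110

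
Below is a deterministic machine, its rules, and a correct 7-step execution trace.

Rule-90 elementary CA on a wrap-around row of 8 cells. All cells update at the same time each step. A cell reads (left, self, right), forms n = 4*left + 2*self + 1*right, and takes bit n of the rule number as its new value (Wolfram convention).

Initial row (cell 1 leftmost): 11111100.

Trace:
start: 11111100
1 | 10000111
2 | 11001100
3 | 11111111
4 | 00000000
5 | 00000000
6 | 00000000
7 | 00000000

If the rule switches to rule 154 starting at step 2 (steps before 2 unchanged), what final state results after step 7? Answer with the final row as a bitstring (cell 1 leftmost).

11100011

(re-executing steps 2..7 under rule 154; state before step 2: 10000111)
2 | 01001111
3 | 00111110
4 | 01111101
5 | 01111000
6 | 11110100
7 | 11100011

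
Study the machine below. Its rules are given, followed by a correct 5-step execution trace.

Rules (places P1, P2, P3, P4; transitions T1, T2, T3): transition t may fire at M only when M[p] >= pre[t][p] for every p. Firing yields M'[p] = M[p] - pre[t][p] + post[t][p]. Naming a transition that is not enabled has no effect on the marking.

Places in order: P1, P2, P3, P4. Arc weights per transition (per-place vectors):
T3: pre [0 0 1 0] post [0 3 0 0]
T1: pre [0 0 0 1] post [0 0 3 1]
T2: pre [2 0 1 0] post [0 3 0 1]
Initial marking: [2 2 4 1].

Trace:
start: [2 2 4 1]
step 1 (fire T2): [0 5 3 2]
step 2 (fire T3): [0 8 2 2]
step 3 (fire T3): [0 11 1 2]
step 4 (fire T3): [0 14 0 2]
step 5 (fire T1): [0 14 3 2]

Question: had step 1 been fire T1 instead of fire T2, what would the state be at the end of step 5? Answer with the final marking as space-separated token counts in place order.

(re-executing from step 1 with the substitution; state before step 1: [2 2 4 1])
step 1 (fire T1): [2 2 7 1]
step 2 (fire T3): [2 5 6 1]
step 3 (fire T3): [2 8 5 1]
step 4 (fire T3): [2 11 4 1]
step 5 (fire T1): [2 11 7 1]

2 11 7 1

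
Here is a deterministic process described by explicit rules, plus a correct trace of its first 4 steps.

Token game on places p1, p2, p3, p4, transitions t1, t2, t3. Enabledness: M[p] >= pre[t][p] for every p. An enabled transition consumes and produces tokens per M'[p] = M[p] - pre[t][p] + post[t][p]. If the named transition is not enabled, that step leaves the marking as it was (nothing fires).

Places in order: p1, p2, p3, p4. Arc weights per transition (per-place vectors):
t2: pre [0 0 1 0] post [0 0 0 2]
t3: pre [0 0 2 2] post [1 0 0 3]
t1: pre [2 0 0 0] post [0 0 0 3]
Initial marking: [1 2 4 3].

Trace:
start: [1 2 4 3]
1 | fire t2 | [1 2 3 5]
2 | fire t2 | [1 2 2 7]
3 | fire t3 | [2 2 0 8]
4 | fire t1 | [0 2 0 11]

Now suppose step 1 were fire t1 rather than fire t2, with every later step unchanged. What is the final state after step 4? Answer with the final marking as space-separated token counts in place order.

(re-executing from step 1 with the substitution; state before step 1: [1 2 4 3])
1 | fire t1 | [1 2 4 3]
2 | fire t2 | [1 2 3 5]
3 | fire t3 | [2 2 1 6]
4 | fire t1 | [0 2 1 9]

0 2 1 9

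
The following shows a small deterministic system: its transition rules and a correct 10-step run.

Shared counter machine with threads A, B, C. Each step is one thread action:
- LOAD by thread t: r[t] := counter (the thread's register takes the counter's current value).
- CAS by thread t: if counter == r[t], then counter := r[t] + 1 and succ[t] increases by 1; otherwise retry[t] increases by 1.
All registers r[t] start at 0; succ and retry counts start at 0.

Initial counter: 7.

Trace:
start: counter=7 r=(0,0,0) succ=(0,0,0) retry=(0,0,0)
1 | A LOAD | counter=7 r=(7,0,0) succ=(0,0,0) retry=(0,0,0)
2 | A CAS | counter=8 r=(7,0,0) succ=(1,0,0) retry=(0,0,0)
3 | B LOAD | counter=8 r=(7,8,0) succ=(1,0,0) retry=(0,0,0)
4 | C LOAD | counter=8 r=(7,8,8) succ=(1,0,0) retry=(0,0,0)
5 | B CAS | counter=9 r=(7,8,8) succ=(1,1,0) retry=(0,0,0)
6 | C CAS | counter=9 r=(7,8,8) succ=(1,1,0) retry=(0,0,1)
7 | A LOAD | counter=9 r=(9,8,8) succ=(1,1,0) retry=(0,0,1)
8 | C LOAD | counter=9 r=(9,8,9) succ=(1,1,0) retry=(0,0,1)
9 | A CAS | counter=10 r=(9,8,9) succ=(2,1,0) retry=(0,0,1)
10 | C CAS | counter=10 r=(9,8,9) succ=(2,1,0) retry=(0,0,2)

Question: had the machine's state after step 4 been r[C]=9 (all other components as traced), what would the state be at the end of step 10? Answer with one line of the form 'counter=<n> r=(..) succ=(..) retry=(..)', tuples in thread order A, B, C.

state after step 4 := counter=8 r=(7,8,9) succ=(1,0,0) retry=(0,0,0)
5 | B CAS | counter=9 r=(7,8,9) succ=(1,1,0) retry=(0,0,0)
6 | C CAS | counter=10 r=(7,8,9) succ=(1,1,1) retry=(0,0,0)
7 | A LOAD | counter=10 r=(10,8,9) succ=(1,1,1) retry=(0,0,0)
8 | C LOAD | counter=10 r=(10,8,10) succ=(1,1,1) retry=(0,0,0)
9 | A CAS | counter=11 r=(10,8,10) succ=(2,1,1) retry=(0,0,0)
10 | C CAS | counter=11 r=(10,8,10) succ=(2,1,1) retry=(0,0,1)

counter=11 r=(10,8,10) succ=(2,1,1) retry=(0,0,1)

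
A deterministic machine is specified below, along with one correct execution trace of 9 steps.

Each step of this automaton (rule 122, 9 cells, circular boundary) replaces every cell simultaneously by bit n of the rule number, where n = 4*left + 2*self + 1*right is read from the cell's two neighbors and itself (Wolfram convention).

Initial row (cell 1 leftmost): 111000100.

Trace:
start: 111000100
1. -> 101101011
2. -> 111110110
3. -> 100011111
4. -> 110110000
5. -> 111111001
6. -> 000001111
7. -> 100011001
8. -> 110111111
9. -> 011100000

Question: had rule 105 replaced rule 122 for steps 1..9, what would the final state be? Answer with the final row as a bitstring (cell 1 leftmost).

101011001

(re-executing steps 1..9 under rule 105; state before step 1: 111000100)
1. -> 101010000
2. -> 010100110
3. -> 001000110
4. -> 100010110
5. -> 001001111
6. -> 000001001
7. -> 011100000
8. -> 010101111
9. -> 101011001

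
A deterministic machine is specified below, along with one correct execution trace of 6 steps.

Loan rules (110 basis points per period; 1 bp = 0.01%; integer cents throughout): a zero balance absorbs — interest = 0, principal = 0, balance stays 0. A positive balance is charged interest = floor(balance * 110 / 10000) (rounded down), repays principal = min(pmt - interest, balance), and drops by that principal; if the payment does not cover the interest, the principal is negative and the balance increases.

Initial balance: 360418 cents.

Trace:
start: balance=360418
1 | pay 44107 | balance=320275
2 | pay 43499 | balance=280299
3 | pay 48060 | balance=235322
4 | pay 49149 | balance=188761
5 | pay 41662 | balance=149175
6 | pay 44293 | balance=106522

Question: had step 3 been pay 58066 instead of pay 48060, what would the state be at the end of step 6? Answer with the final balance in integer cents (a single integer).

(re-executing from step 3 with the substitution; state before step 3: balance=280299)
3 | pay 58066 | balance=225316
4 | pay 49149 | balance=178645
5 | pay 41662 | balance=138948
6 | pay 44293 | balance=96183

96183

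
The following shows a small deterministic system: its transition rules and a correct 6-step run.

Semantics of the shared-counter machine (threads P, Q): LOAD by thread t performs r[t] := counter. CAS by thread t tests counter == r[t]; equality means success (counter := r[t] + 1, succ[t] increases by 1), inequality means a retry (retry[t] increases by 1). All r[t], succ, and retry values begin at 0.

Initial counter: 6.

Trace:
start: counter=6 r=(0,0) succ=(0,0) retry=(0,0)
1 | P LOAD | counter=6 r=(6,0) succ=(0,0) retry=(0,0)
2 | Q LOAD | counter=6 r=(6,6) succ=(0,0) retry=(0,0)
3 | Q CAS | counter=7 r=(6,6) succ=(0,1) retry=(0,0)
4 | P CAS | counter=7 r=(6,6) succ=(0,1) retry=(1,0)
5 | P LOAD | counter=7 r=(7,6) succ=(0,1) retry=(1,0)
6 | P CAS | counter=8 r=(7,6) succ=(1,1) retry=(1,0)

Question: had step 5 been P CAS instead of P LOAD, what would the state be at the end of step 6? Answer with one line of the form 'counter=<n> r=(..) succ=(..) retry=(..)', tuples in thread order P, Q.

counter=7 r=(6,6) succ=(0,1) retry=(3,0)

(re-executing from step 5 with the substitution; state before step 5: counter=7 r=(6,6) succ=(0,1) retry=(1,0))
5 | P CAS | counter=7 r=(6,6) succ=(0,1) retry=(2,0)
6 | P CAS | counter=7 r=(6,6) succ=(0,1) retry=(3,0)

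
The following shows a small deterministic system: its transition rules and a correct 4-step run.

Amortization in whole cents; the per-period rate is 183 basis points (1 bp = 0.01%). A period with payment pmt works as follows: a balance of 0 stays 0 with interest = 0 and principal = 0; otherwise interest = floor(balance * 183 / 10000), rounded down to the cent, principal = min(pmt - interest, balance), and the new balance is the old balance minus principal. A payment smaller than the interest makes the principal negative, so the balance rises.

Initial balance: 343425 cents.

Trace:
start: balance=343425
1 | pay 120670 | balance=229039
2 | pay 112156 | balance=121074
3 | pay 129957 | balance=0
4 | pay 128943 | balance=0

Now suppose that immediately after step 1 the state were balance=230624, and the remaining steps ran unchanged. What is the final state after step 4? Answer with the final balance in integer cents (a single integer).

state after step 1 := balance=230624
2 | pay 112156 | balance=122688
3 | pay 129957 | balance=0
4 | pay 128943 | balance=0

0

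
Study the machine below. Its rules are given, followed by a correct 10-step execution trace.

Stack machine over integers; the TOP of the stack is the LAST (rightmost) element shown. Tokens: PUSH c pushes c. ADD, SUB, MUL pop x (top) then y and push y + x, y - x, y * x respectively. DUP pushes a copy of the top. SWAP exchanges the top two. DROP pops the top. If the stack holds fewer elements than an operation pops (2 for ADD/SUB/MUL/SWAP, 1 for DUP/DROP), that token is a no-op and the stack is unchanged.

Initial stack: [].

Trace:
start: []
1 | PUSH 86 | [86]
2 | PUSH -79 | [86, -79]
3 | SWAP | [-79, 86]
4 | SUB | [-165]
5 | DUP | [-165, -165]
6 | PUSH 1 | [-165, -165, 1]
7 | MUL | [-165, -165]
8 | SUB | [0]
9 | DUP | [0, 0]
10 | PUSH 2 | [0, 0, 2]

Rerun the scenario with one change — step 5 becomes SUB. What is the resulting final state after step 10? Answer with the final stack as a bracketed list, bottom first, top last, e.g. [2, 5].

(re-executing from step 5 with the substitution; state before step 5: [-165])
5 | SUB | [-165]
6 | PUSH 1 | [-165, 1]
7 | MUL | [-165]
8 | SUB | [-165]
9 | DUP | [-165, -165]
10 | PUSH 2 | [-165, -165, 2]

[-165, -165, 2]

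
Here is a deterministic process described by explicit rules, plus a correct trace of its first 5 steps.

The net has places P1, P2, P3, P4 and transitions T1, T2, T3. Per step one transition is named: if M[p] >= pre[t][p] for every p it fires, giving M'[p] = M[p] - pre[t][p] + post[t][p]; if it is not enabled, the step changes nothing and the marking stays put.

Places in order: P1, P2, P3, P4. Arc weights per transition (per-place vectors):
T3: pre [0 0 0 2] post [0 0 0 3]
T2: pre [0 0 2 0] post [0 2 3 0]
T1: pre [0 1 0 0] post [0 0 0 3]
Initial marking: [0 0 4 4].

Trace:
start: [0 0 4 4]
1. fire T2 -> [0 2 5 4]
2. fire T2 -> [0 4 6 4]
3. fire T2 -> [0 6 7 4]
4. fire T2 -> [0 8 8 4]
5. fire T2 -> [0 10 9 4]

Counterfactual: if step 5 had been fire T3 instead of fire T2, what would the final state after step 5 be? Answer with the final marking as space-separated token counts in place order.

(re-executing from step 5 with the substitution; state before step 5: [0 8 8 4])
5. fire T3 -> [0 8 8 5]

0 8 8 5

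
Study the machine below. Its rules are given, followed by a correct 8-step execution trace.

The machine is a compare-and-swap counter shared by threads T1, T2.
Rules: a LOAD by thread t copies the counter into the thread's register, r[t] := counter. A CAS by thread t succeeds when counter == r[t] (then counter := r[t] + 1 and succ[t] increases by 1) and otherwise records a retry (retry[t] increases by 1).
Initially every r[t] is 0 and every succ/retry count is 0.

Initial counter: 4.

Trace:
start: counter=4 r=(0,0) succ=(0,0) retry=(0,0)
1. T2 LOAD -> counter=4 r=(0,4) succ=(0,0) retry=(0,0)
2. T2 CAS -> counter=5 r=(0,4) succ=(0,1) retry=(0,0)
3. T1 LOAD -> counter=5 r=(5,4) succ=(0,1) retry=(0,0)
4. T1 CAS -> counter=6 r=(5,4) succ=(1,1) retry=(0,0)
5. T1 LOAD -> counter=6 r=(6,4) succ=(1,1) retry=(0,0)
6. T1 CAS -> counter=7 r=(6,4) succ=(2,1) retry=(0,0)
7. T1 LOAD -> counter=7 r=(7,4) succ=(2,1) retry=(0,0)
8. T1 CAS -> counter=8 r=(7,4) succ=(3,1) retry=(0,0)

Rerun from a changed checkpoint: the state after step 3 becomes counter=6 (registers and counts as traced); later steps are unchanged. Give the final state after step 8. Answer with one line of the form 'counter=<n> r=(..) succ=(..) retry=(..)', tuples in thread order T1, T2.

state after step 3 := counter=6 r=(5,4) succ=(0,1) retry=(0,0)
4. T1 CAS -> counter=6 r=(5,4) succ=(0,1) retry=(1,0)
5. T1 LOAD -> counter=6 r=(6,4) succ=(0,1) retry=(1,0)
6. T1 CAS -> counter=7 r=(6,4) succ=(1,1) retry=(1,0)
7. T1 LOAD -> counter=7 r=(7,4) succ=(1,1) retry=(1,0)
8. T1 CAS -> counter=8 r=(7,4) succ=(2,1) retry=(1,0)

counter=8 r=(7,4) succ=(2,1) retry=(1,0)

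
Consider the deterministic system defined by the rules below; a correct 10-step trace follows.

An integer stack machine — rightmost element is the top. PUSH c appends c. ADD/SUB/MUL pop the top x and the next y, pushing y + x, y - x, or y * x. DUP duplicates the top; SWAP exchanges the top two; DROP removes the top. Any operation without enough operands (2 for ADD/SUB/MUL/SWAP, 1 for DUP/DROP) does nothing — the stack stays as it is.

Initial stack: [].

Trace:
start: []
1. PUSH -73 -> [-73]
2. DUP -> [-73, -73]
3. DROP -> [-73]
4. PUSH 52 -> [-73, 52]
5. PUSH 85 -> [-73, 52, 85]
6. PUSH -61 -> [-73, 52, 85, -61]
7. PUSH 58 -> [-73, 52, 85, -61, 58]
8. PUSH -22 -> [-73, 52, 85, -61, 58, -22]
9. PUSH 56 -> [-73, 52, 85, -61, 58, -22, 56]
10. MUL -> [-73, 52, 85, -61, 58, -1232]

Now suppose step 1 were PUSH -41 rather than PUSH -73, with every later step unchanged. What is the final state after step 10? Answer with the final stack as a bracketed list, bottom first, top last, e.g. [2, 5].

[-41, 52, 85, -61, 58, -1232]

(re-executing from step 1 with the substitution; state before step 1: [])
1. PUSH -41 -> [-41]
2. DUP -> [-41, -41]
3. DROP -> [-41]
4. PUSH 52 -> [-41, 52]
5. PUSH 85 -> [-41, 52, 85]
6. PUSH -61 -> [-41, 52, 85, -61]
7. PUSH 58 -> [-41, 52, 85, -61, 58]
8. PUSH -22 -> [-41, 52, 85, -61, 58, -22]
9. PUSH 56 -> [-41, 52, 85, -61, 58, -22, 56]
10. MUL -> [-41, 52, 85, -61, 58, -1232]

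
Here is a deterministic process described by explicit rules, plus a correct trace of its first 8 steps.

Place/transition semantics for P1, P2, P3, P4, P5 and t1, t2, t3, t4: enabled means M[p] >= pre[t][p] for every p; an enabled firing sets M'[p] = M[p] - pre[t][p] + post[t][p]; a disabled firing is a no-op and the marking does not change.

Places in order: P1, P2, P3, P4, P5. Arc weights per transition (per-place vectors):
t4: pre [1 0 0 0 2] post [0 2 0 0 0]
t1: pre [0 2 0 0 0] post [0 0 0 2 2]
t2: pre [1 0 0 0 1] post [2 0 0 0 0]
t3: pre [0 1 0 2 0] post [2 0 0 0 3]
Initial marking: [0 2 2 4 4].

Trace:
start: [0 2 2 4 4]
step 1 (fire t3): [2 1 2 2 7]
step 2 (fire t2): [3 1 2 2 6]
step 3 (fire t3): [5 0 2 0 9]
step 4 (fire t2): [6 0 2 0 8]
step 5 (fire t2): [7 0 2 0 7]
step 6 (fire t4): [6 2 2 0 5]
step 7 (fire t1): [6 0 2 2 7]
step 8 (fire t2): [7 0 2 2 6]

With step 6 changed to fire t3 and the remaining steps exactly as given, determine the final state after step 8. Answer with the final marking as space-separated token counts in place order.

(re-executing from step 6 with the substitution; state before step 6: [7 0 2 0 7])
step 6 (fire t3): [7 0 2 0 7]
step 7 (fire t1): [7 0 2 0 7]
step 8 (fire t2): [8 0 2 0 6]

8 0 2 0 6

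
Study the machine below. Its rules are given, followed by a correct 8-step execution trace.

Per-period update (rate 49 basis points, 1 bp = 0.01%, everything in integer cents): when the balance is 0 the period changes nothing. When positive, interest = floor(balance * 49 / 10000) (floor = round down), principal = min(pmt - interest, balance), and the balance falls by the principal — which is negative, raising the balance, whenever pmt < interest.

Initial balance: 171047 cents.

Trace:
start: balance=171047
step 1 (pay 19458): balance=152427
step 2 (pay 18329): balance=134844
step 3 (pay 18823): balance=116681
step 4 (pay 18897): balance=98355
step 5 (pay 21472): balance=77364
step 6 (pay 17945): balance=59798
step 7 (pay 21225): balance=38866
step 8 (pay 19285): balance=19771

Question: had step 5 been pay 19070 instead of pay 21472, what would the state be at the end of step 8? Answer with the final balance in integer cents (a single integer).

22207

(re-executing from step 5 with the substitution; state before step 5: balance=98355)
step 5 (pay 19070): balance=79766
step 6 (pay 17945): balance=62211
step 7 (pay 21225): balance=41290
step 8 (pay 19285): balance=22207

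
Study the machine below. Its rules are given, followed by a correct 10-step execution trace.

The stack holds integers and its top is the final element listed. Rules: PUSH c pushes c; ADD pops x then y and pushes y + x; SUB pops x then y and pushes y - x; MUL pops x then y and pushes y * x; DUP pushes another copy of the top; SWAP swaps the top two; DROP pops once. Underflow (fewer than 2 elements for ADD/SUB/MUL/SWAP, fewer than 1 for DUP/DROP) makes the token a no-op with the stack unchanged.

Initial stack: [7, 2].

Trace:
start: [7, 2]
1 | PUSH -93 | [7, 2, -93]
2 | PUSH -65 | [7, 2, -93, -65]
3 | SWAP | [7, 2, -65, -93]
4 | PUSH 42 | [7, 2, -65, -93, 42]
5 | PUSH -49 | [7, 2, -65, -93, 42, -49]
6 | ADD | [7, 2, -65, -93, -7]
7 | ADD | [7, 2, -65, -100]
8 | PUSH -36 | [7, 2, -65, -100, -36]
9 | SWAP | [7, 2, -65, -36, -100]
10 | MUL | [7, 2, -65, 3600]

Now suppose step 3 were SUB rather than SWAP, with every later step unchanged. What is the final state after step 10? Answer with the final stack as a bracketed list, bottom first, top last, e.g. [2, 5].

[7, 2, 1260]

(re-executing from step 3 with the substitution; state before step 3: [7, 2, -93, -65])
3 | SUB | [7, 2, -28]
4 | PUSH 42 | [7, 2, -28, 42]
5 | PUSH -49 | [7, 2, -28, 42, -49]
6 | ADD | [7, 2, -28, -7]
7 | ADD | [7, 2, -35]
8 | PUSH -36 | [7, 2, -35, -36]
9 | SWAP | [7, 2, -36, -35]
10 | MUL | [7, 2, 1260]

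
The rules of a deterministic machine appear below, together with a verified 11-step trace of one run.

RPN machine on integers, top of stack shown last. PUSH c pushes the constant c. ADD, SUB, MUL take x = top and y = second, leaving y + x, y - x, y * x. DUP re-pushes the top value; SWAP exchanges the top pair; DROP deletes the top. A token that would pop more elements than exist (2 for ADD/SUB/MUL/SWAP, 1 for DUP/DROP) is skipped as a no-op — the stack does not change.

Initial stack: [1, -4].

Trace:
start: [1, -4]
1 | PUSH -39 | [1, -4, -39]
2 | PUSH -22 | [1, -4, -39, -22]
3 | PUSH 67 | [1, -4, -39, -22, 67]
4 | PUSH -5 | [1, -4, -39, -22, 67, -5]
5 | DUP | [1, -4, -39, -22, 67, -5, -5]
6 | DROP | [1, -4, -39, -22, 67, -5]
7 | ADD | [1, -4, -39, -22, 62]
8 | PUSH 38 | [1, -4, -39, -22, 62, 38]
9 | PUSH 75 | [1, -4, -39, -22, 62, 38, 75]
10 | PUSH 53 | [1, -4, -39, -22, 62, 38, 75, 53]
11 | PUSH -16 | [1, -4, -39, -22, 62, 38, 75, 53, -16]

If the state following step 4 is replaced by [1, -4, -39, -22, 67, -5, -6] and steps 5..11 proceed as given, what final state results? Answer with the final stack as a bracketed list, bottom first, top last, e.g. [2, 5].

state after step 4 := [1, -4, -39, -22, 67, -5, -6]
5 | DUP | [1, -4, -39, -22, 67, -5, -6, -6]
6 | DROP | [1, -4, -39, -22, 67, -5, -6]
7 | ADD | [1, -4, -39, -22, 67, -11]
8 | PUSH 38 | [1, -4, -39, -22, 67, -11, 38]
9 | PUSH 75 | [1, -4, -39, -22, 67, -11, 38, 75]
10 | PUSH 53 | [1, -4, -39, -22, 67, -11, 38, 75, 53]
11 | PUSH -16 | [1, -4, -39, -22, 67, -11, 38, 75, 53, -16]

[1, -4, -39, -22, 67, -11, 38, 75, 53, -16]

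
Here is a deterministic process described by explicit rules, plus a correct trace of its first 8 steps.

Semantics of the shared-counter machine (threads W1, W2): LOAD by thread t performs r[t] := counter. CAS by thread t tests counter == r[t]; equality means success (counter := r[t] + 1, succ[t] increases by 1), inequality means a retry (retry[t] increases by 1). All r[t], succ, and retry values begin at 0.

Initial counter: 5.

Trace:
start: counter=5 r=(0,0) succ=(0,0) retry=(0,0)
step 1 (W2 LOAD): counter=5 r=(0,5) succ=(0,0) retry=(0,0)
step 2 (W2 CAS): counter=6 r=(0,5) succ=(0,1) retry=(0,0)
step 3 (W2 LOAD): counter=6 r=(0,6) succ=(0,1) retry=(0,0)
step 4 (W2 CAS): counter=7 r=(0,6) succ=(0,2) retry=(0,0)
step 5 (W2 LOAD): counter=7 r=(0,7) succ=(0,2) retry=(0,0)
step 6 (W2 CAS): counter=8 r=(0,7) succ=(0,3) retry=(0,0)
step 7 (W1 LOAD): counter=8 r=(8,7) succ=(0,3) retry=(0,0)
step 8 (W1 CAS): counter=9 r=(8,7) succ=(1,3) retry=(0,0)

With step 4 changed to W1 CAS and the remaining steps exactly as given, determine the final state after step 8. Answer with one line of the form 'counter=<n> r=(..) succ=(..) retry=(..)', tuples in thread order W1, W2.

counter=8 r=(7,6) succ=(1,2) retry=(1,0)

(re-executing from step 4 with the substitution; state before step 4: counter=6 r=(0,6) succ=(0,1) retry=(0,0))
step 4 (W1 CAS): counter=6 r=(0,6) succ=(0,1) retry=(1,0)
step 5 (W2 LOAD): counter=6 r=(0,6) succ=(0,1) retry=(1,0)
step 6 (W2 CAS): counter=7 r=(0,6) succ=(0,2) retry=(1,0)
step 7 (W1 LOAD): counter=7 r=(7,6) succ=(0,2) retry=(1,0)
step 8 (W1 CAS): counter=8 r=(7,6) succ=(1,2) retry=(1,0)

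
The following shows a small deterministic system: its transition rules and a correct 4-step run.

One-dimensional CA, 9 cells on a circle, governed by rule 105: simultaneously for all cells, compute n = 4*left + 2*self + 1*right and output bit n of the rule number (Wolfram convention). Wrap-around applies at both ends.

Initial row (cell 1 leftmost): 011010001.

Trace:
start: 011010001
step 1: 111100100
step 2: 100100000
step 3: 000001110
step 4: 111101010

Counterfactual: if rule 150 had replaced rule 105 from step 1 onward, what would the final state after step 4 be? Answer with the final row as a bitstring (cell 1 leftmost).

(re-executing steps 1..4 under rule 150; state before step 1: 011010001)
step 1: 000011011
step 2: 100100000
step 3: 111110001
step 4: 111101010

111101010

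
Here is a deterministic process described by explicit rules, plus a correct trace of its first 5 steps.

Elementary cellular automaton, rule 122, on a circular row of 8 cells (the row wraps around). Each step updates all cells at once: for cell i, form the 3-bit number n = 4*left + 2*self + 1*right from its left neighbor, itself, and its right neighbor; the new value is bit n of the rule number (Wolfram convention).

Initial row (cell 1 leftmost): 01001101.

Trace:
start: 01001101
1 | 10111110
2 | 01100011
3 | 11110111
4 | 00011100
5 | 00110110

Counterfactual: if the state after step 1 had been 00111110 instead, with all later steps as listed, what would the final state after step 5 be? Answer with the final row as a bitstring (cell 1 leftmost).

00110110

state after step 1 := 00111110
2 | 01100011
3 | 11110111
4 | 00011100
5 | 00110110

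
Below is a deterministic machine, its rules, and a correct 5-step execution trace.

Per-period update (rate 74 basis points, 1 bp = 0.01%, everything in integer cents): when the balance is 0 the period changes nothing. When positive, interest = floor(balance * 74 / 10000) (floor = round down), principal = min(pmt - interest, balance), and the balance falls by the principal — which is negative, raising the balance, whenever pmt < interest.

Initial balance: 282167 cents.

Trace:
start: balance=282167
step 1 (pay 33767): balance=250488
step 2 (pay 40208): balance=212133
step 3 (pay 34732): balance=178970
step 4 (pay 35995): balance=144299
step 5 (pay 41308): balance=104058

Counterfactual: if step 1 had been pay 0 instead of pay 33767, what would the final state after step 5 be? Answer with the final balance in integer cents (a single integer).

(re-executing from step 1 with the substitution; state before step 1: balance=282167)
step 1 (pay 0): balance=284255
step 2 (pay 40208): balance=246150
step 3 (pay 34732): balance=213239
step 4 (pay 35995): balance=178821
step 5 (pay 41308): balance=138836

138836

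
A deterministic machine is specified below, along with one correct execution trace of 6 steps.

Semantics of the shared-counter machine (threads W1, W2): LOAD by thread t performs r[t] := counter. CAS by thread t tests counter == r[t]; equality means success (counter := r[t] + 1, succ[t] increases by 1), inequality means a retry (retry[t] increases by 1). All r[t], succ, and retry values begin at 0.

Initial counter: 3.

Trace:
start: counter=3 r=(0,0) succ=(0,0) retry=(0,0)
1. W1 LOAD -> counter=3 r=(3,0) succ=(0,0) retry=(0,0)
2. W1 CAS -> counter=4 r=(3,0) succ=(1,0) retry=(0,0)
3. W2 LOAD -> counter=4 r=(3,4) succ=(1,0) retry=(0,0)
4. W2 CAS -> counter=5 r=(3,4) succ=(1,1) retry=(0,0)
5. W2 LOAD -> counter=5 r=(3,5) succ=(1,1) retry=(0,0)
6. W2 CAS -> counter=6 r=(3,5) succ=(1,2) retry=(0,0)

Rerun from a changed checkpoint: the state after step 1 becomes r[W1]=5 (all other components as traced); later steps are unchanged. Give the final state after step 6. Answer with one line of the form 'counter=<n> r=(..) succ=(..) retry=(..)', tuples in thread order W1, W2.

state after step 1 := counter=3 r=(5,0) succ=(0,0) retry=(0,0)
2. W1 CAS -> counter=3 r=(5,0) succ=(0,0) retry=(1,0)
3. W2 LOAD -> counter=3 r=(5,3) succ=(0,0) retry=(1,0)
4. W2 CAS -> counter=4 r=(5,3) succ=(0,1) retry=(1,0)
5. W2 LOAD -> counter=4 r=(5,4) succ=(0,1) retry=(1,0)
6. W2 CAS -> counter=5 r=(5,4) succ=(0,2) retry=(1,0)

counter=5 r=(5,4) succ=(0,2) retry=(1,0)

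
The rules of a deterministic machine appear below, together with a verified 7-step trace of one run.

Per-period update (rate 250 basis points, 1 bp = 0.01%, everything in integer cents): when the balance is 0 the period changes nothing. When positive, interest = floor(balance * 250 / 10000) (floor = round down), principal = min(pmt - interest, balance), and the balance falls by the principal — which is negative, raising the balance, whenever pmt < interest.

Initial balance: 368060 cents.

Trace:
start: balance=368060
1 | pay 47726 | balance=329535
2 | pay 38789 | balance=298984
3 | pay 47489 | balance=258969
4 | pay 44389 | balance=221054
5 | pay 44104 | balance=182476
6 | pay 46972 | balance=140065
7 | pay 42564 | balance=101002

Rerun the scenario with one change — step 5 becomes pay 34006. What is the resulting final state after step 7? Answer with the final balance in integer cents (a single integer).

111612

(re-executing from step 5 with the substitution; state before step 5: balance=221054)
5 | pay 34006 | balance=192574
6 | pay 46972 | balance=150416
7 | pay 42564 | balance=111612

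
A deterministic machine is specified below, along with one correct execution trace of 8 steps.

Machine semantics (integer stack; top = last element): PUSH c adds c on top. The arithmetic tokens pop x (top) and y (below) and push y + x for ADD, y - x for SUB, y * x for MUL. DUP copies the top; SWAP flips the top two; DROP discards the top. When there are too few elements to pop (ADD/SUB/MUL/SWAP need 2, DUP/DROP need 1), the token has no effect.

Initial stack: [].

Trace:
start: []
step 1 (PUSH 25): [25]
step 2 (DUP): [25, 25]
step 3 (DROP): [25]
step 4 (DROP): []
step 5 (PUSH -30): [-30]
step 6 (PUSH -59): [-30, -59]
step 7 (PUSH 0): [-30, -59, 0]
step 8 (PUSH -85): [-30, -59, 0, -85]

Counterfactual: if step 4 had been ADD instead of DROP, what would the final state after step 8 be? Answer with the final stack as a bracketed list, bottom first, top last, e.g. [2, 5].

(re-executing from step 4 with the substitution; state before step 4: [25])
step 4 (ADD): [25]
step 5 (PUSH -30): [25, -30]
step 6 (PUSH -59): [25, -30, -59]
step 7 (PUSH 0): [25, -30, -59, 0]
step 8 (PUSH -85): [25, -30, -59, 0, -85]

[25, -30, -59, 0, -85]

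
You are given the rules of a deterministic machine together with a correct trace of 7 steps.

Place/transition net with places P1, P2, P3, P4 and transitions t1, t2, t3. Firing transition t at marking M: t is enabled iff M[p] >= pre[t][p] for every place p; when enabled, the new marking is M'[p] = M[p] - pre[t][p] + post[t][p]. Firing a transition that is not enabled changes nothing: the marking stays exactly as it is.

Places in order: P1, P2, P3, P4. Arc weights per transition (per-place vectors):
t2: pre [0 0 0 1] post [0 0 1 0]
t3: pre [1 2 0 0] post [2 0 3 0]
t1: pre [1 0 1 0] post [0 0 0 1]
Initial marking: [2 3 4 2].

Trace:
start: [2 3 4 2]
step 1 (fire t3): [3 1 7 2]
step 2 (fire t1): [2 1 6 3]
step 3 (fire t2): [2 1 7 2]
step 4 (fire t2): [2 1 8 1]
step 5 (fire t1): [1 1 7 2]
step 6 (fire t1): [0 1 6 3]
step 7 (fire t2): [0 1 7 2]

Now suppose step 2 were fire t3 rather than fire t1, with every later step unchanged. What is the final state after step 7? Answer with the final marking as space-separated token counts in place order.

1 1 8 1

(re-executing from step 2 with the substitution; state before step 2: [3 1 7 2])
step 2 (fire t3): [3 1 7 2]
step 3 (fire t2): [3 1 8 1]
step 4 (fire t2): [3 1 9 0]
step 5 (fire t1): [2 1 8 1]
step 6 (fire t1): [1 1 7 2]
step 7 (fire t2): [1 1 8 1]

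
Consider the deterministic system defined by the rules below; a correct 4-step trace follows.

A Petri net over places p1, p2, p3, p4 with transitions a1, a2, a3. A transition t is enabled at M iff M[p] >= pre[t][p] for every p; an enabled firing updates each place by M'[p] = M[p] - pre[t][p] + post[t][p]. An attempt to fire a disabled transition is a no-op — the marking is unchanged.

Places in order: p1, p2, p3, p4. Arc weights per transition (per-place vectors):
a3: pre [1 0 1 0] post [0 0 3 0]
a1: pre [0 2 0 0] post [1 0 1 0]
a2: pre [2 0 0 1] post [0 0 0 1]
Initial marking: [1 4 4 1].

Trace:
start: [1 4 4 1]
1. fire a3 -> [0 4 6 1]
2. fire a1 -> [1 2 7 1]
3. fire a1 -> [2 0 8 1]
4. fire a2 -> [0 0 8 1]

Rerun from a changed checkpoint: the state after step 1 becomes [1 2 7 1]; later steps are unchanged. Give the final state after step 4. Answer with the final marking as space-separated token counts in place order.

state after step 1 := [1 2 7 1]
2. fire a1 -> [2 0 8 1]
3. fire a1 -> [2 0 8 1]
4. fire a2 -> [0 0 8 1]

0 0 8 1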